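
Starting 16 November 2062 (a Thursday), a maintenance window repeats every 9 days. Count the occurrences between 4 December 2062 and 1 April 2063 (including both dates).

14

Occurrences land 9·i days after 16 November 2062 for i = 0, 1, 2, …
4 December 2062 is 18 days after the start; 18 ÷ 9 = 2 remainder 0. First occurrence in the window: #3 on 4 December 2062 (2×9 = 18 days in).
1 April 2063 is 136 days after the start; 136 ÷ 9 = 15 remainder 1. Last occurrence in the window: #16 on 31 March 2063.
Occurrences #3 through #16: 14 in total.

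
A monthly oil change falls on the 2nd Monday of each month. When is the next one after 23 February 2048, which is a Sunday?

9 March 2048

February 2048 starts on a Saturday; its first Monday is the 3rd, so the 2nd Monday is the 10th — 10 February 2048.
That is not after 23 February 2048, so look at March 2048.
March 2048 starts on a Sunday; its first Monday is the 2nd, so the 2nd Monday is the 9th — 9 March 2048.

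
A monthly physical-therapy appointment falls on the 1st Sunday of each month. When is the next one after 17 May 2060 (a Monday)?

6 June 2060

May 2060 starts on a Saturday, so its 1st Sunday is 2 May 2060 (1 day in).
That is not after 17 May 2060, so look at June 2060.
June 2060 starts on a Tuesday, so its 1st Sunday is 6 June 2060 (5 days in).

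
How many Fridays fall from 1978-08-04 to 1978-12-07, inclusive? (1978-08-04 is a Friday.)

18

1978-08-04 is a Friday; the first Friday on or after it is 1978-08-04.
From 1978-08-04 to 1978-12-07: 27 + 30 + 31 + 30 + 7 = 125 days (rest of August, September, October, November, December).
125 ÷ 7 = 17 full weeks with remainder 6, so 17 more Fridays after the first → 18.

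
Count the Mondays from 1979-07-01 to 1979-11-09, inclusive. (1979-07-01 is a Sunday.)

1979-07-01 is a Sunday; the first Monday on or after it is 1979-07-02 (1 day later).
From 1979-07-02 to 1979-11-09: 29 + 31 + 30 + 31 + 9 = 130 days (rest of July, August, September, October, November).
130 ÷ 7 = 18 full weeks with remainder 4, so 18 more Mondays after the first → 19.

19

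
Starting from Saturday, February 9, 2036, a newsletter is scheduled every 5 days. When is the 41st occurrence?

August 27, 2036

The 41st occurrence is 40 intervals after the first: 40 × 5 = 200 days after February 9, 2036.
February has 29 days — 20 days to the end of February leaves 180.
March has 31 days (149 left).
April has 30 days (119 left).
May has 31 days (88 left).
June has 30 days (58 left).
July has 31 days (27 left).
27 days into August → August 27, 2036.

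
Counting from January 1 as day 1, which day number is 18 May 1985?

138

Days in months before May: 31 + 28 + 31 + 30 = 120.
Plus 18 days into May → day 138.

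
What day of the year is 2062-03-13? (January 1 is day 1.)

Days in months before March: 31 + 28 = 59.
Plus 13 days into March → day 72.

72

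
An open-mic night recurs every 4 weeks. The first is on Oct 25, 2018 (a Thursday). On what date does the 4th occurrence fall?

The 4th occurrence is 3 intervals after the first: 3 × 28 = 84 days after Oct 25, 2018.
Oct has 31 days — 6 days to the end of Oct leaves 78.
Nov has 30 days (48 left).
Dec has 31 days (17 left).
17 days into Jan → Jan 17, 2019.

Jan 17, 2019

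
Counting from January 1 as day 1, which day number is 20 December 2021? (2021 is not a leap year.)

Days in months before December: 31 + 28 + 31 + 30 + 31 + 30 + 31 + 31 + 30 + 31 + 30 = 334.
Plus 20 days into December → day 354.

354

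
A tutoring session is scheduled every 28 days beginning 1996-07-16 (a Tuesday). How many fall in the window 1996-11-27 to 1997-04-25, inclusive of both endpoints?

6

Occurrences land 28·i days after 1996-07-16 for i = 0, 1, 2, …
1996-11-27 is 134 days after the start; 134 ÷ 28 = 4 remainder 22; since the remainder is 22, round up to i = 5. First occurrence in the window: #6 on 1996-12-03 (5×28 = 140 days in).
1997-04-25 is 283 days after the start; 283 ÷ 28 = 10 remainder 3. Last occurrence in the window: #11 on 1997-04-22.
Occurrences #6 through #11: 6 in total.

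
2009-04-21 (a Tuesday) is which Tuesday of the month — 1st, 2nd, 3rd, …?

3rd

Day 21 falls in week ⌈21/7⌉ of the month.
Days 1–7 hold the 1st Tuesday, 8–14 the 2nd, 15–21 the 3rd, 22–28 the 4th, 29–31 the 5th.
21 is in the range for the 3rd.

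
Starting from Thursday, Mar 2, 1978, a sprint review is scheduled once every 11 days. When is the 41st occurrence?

May 16, 1979

The 41st occurrence is 40 intervals after the first: 40 × 11 = 440 days after Mar 2, 1978.
Mar has 31 days — 29 days to the end of Mar leaves 411.
From end of Mar to end of 1978 is 275 days (136 left).
Jan has 31 days (105 left).
Feb has 28 days (77 left).
Mar has 31 days (46 left).
Apr has 30 days (16 left).
16 days into May → May 16, 1979.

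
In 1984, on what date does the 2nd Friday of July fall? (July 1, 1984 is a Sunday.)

July 1984 begins on a Sunday, so the first Friday is July 6 (5 days later).
The 2nd Friday is 1 weeks later: 6 + 7 = 13.

July 13, 1984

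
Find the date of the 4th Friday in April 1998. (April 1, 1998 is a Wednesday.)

April 24, 1998

April 1998 begins on a Wednesday, so the first Friday is April 3 (2 days later).
The 4th Friday is 3 weeks later: 3 + 21 = 24.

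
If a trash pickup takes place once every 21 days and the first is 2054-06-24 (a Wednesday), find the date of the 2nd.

2054-07-15

The 2nd occurrence is 1 interval after the first: 1 × 21 = 21 days after 2054-06-24.
June has 30 days — 6 days to the end of June leaves 15.
15 days into July → 2054-07-15.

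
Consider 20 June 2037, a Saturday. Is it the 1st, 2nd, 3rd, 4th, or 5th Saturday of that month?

3rd

Day 20 falls in week ⌈20/7⌉ of the month.
Days 1–7 hold the 1st Saturday, 8–14 the 2nd, 15–21 the 3rd, 22–28 the 4th, 29–31 the 5th.
20 is in the range for the 3rd.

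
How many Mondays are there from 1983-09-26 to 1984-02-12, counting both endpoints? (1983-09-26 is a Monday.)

20

1983-09-26 is a Monday; the first Monday on or after it is 1983-09-26.
From 1983-09-26 to 1984-02-12: 4 + 31 + 30 + 31 + 31 + 12 = 139 days (rest of September, October, November, December, January, February).
139 ÷ 7 = 19 full weeks with remainder 6, so 19 more Mondays after the first → 20.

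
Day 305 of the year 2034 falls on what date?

January has 31 days (305 − 31 = 274 remain).
February has 28 days (274 − 28 = 246 remain).
March has 31 days (246 − 31 = 215 remain).
April has 30 days (215 − 30 = 185 remain).
May has 31 days (185 − 31 = 154 remain).
June has 30 days (154 − 30 = 124 remain).
July has 31 days (124 − 31 = 93 remain).
August has 31 days (93 − 31 = 62 remain).
September has 30 days (62 − 30 = 32 remain).
October has 31 days (32 − 31 = 1 remain).
1 into November → November 1.

November 1, 2034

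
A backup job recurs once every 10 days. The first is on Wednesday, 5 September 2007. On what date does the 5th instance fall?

15 October 2007

The 5th occurrence is 4 intervals after the first: 4 × 10 = 40 days after 5 September 2007.
September has 30 days — 25 days to the end of September leaves 15.
15 days into October → 15 October 2007.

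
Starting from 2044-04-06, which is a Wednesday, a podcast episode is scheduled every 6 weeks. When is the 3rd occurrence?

The 3rd occurrence is 2 intervals after the first: 2 × 42 = 84 days after 2044-04-06.
April has 30 days — 24 days to the end of April leaves 60.
May has 31 days (29 left).
29 days into June → 2044-06-29.

2044-06-29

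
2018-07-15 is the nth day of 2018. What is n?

Days in months before July: 31 + 28 + 31 + 30 + 31 + 30 = 181.
Plus 15 days into July → day 196.

196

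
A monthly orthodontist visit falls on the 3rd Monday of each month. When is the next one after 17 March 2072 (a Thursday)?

March 2072 starts on a Tuesday; its first Monday is the 7th, so the 3rd Monday is the 21st — 21 March 2072.
21 March 2072 is after 17 March 2072, so that is the next one.

21 March 2072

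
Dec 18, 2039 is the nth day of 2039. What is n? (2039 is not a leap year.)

Days in months before Dec: 31 + 28 + 31 + 30 + 31 + 30 + 31 + 31 + 30 + 31 + 30 = 334.
Plus 18 days into Dec → day 352.

352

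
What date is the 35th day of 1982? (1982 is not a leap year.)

Jan has 31 days (35 − 31 = 4 remain).
4 into Feb → Feb 4.

Feb 4, 1982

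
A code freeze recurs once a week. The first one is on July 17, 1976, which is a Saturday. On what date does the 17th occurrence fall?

November 6, 1976

The 17th occurrence is 16 intervals after the first: 16 × 7 = 112 days after July 17, 1976.
July has 31 days — 14 days to the end of July leaves 98.
August has 31 days (67 left).
September has 30 days (37 left).
October has 31 days (6 left).
6 days into November → November 6, 1976.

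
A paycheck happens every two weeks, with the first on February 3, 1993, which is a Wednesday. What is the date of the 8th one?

May 12, 1993

The 8th occurrence is 7 intervals after the first: 7 × 14 = 98 days after February 3, 1993.
February has 28 days — 25 days to the end of February leaves 73.
March has 31 days (42 left).
April has 30 days (12 left).
12 days into May → May 12, 1993.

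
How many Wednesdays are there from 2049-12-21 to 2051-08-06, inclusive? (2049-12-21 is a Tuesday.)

2049-12-21 is a Tuesday; the first Wednesday on or after it is 2049-12-22 (1 day later).
From 2049-12-22 to 2051-08-06: 9 + 365 + 218 = 592 days (rest of 2049, 2050, to 2051-08-06 in 2051).
592 ÷ 7 = 84 full weeks with remainder 4, so 84 more Wednesdays after the first → 85.

85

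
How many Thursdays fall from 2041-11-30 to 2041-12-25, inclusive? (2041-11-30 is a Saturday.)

3

2041-11-30 is a Saturday; the first Thursday on or after it is 2041-12-05 (5 days later).
From 2041-12-05 to 2041-12-25 is 25 − 5 = 20 days.
20 ÷ 7 = 2 full weeks with remainder 6, so 2 more Thursdays after the first → 3.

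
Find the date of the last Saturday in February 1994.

The first Saturday of February 1994 is February 5.
February 1994 has 28 days. Adding weeks: 5, 12, 19, 26 — the last one ≤ 28 is the 26th.

1994-02-26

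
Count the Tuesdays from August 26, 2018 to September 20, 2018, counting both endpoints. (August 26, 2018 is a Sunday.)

4

August 26, 2018 is a Sunday; the first Tuesday on or after it is August 28, 2018 (2 days later).
From August 28, 2018 to September 20, 2018: 3 + 20 = 23 days (rest of August, September).
23 ÷ 7 = 3 full weeks with remainder 2, so 3 more Tuesdays after the first → 4.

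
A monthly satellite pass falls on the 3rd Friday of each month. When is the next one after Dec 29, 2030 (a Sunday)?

Jan 17, 2031

Dec 2030 starts on a Sunday; its first Friday is the 6th, so the 3rd Friday is the 20th — Dec 20, 2030.
That is not after Dec 29, 2030, so look at Jan 2031.
Jan 2031 starts on a Wednesday; its first Friday is the 3rd, so the 3rd Friday is the 17th — Jan 17, 2031.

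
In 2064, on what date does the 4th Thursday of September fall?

2064-09-25

The first Thursday of September 2064 is September 4.
The 4th Thursday is 3 weeks later: 4 + 21 = 25.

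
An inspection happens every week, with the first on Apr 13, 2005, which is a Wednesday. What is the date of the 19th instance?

The 19th occurrence is 18 intervals after the first: 18 × 7 = 126 days after Apr 13, 2005.
Apr has 30 days — 17 days to the end of Apr leaves 109.
May has 31 days (78 left).
Jun has 30 days (48 left).
Jul has 31 days (17 left).
17 days into Aug → Aug 17, 2005.

Aug 17, 2005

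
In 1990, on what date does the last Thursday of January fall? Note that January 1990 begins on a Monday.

1990-01-25

January 1990 begins on a Monday, so the first Thursday is January 4 (3 days later).
January 1990 has 31 days. Adding weeks: 4, 11, 18, 25 — the last one ≤ 31 is the 25th.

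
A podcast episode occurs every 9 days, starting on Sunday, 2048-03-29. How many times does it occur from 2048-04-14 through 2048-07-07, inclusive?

Occurrences land 9·i days after 2048-03-29 for i = 0, 1, 2, …
2048-04-14 is 16 days after the start; 16 ÷ 9 = 1 remainder 7; since the remainder is 7, round up to i = 2. First occurrence in the window: #3 on 2048-04-16 (2×9 = 18 days in).
2048-07-07 is 100 days after the start; 100 ÷ 9 = 11 remainder 1. Last occurrence in the window: #12 on 2048-07-06.
Occurrences #3 through #12: 10 in total.

10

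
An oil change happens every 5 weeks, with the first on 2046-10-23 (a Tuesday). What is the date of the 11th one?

The 11th occurrence is 10 intervals after the first: 10 × 35 = 350 days after 2046-10-23.
October has 31 days — 8 days to the end of October leaves 342.
November has 30 days (312 left).
December has 31 days (281 left).
January has 31 days (250 left).
February has 28 days (222 left).
March has 31 days (191 left).
April has 30 days (161 left).
May has 31 days (130 left).
June has 30 days (100 left).
July has 31 days (69 left).
August has 31 days (38 left).
September has 30 days (8 left).
8 days into October → 2047-10-08.

2047-10-08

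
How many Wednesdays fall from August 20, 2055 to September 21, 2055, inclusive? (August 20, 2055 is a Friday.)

August 20, 2055 is a Friday; the first Wednesday on or after it is August 25, 2055 (5 days later).
From August 25, 2055 to September 21, 2055: 6 + 21 = 27 days (rest of August, September).
27 ÷ 7 = 3 full weeks with remainder 6, so 3 more Wednesdays after the first → 4.

4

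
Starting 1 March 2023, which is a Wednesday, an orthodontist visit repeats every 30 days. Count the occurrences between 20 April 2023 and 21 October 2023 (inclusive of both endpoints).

Occurrences land 30·i days after 1 March 2023 for i = 0, 1, 2, …
20 April 2023 is 50 days after the start; 50 ÷ 30 = 1 remainder 20; since the remainder is 20, round up to i = 2. First occurrence in the window: #3 on 30 April 2023 (2×30 = 60 days in).
21 October 2023 is 234 days after the start; 234 ÷ 30 = 7 remainder 24. Last occurrence in the window: #8 on 27 September 2023.
Occurrences #3 through #8: 6 in total.

6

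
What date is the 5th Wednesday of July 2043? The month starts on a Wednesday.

29 July 2043

July 2043 begins on a Wednesday, so the first Wednesday is July 1.
The 5th Wednesday is 4 weeks later: 1 + 28 = 29.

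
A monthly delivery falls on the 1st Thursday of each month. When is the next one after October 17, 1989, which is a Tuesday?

October 1989 starts on a Sunday, so its 1st Thursday is October 5, 1989 (4 days in).
That is not after October 17, 1989, so look at November 1989.
November 1989 starts on a Wednesday, so its 1st Thursday is November 2, 1989 (1 day in).

November 2, 1989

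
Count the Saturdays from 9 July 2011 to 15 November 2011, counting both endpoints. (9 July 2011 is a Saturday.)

19

9 July 2011 is a Saturday; the first Saturday on or after it is 9 July 2011.
From 9 July 2011 to 15 November 2011: 22 + 31 + 30 + 31 + 15 = 129 days (rest of July, August, September, October, November).
129 ÷ 7 = 18 full weeks with remainder 3, so 18 more Saturdays after the first → 19.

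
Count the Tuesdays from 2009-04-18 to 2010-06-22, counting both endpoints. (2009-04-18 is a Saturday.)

62

2009-04-18 is a Saturday; the first Tuesday on or after it is 2009-04-21 (3 days later).
From 2009-04-21 to 2010-06-22: 254 + 173 = 427 days (rest of 2009, to 2010-06-22 in 2010).
427 ÷ 7 = 61 full weeks with remainder 0, so 61 more Tuesdays after the first → 62.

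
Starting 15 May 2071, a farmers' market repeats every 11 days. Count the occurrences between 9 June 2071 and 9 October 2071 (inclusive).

Occurrences land 11·i days after 15 May 2071 for i = 0, 1, 2, …
9 June 2071 is 25 days after the start; 25 ÷ 11 = 2 remainder 3; since the remainder is 3, round up to i = 3. First occurrence in the window: #4 on 17 June 2071 (3×11 = 33 days in).
9 October 2071 is 147 days after the start; 147 ÷ 11 = 13 remainder 4. Last occurrence in the window: #14 on 5 October 2071.
Occurrences #4 through #14: 11 in total.

11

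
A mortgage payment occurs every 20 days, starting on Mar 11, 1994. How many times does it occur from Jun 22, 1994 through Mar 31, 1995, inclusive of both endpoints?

Occurrences land 20·i days after Mar 11, 1994 for i = 0, 1, 2, …
Jun 22, 1994 is 103 days after the start; 103 ÷ 20 = 5 remainder 3; since the remainder is 3, round up to i = 6. First occurrence in the window: #7 on Jul 9, 1994 (6×20 = 120 days in).
Mar 31, 1995 is 385 days after the start; 385 ÷ 20 = 19 remainder 5. Last occurrence in the window: #20 on Mar 26, 1995.
Occurrences #7 through #20: 14 in total.

14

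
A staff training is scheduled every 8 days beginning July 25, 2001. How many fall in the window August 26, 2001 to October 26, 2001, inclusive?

8

Occurrences land 8·i days after July 25, 2001 for i = 0, 1, 2, …
August 26, 2001 is 32 days after the start; 32 ÷ 8 = 4 remainder 0. First occurrence in the window: #5 on August 26, 2001 (4×8 = 32 days in).
October 26, 2001 is 93 days after the start; 93 ÷ 8 = 11 remainder 5. Last occurrence in the window: #12 on October 21, 2001.
Occurrences #5 through #12: 8 in total.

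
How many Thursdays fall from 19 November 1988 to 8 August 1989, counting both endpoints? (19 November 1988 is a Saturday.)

19 November 1988 is a Saturday; the first Thursday on or after it is 24 November 1988 (5 days later).
From 24 November 1988 to 8 August 1989: 6 + 31 + 31 + 28 + 31 + 30 + 31 + 30 + 31 + 8 = 257 days (rest of November, December, January, February, March, April, May, June, July, August).
257 ÷ 7 = 36 full weeks with remainder 5, so 36 more Thursdays after the first → 37.

37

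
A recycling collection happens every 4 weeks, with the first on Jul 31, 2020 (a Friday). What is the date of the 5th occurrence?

Nov 20, 2020

The 5th occurrence is 4 intervals after the first: 4 × 28 = 112 days after Jul 31, 2020.
Jul has 31 days — 0 days to the end of Jul leaves 112.
Aug has 31 days (81 left).
Sep has 30 days (51 left).
Oct has 31 days (20 left).
20 days into Nov → Nov 20, 2020.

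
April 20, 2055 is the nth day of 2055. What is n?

Days in months before April: 31 + 28 + 31 = 90.
Plus 20 days into April → day 110.

110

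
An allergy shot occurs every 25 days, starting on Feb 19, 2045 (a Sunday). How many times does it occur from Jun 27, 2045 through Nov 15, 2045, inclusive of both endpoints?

5

Occurrences land 25·i days after Feb 19, 2045 for i = 0, 1, 2, …
Jun 27, 2045 is 128 days after the start; 128 ÷ 25 = 5 remainder 3; since the remainder is 3, round up to i = 6. First occurrence in the window: #7 on Jul 19, 2045 (6×25 = 150 days in).
Nov 15, 2045 is 269 days after the start; 269 ÷ 25 = 10 remainder 19. Last occurrence in the window: #11 on Oct 27, 2045.
Occurrences #7 through #11: 5 in total.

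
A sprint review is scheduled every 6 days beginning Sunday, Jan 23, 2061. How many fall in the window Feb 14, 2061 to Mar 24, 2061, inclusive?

Occurrences land 6·i days after Jan 23, 2061 for i = 0, 1, 2, …
Feb 14, 2061 is 22 days after the start; 22 ÷ 6 = 3 remainder 4; since the remainder is 4, round up to i = 4. First occurrence in the window: #5 on Feb 16, 2061 (4×6 = 24 days in).
Mar 24, 2061 is 60 days after the start; 60 ÷ 6 = 10 remainder 0. Last occurrence in the window: #11 on Mar 24, 2061.
Occurrences #5 through #11: 7 in total.

7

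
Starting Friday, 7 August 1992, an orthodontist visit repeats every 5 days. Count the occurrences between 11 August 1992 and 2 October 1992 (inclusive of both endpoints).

11

Occurrences land 5·i days after 7 August 1992 for i = 0, 1, 2, …
11 August 1992 is 4 days after the start; 4 ÷ 5 = 0 remainder 4; since the remainder is 4, round up to i = 1. First occurrence in the window: #2 on 12 August 1992 (1×5 = 5 days in).
2 October 1992 is 56 days after the start; 56 ÷ 5 = 11 remainder 1. Last occurrence in the window: #12 on 1 October 1992.
Occurrences #2 through #12: 11 in total.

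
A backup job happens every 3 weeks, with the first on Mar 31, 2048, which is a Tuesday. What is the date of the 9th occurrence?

The 9th occurrence is 8 intervals after the first: 8 × 21 = 168 days after Mar 31, 2048.
Mar has 31 days — 0 days to the end of Mar leaves 168.
Apr has 30 days (138 left).
May has 31 days (107 left).
Jun has 30 days (77 left).
Jul has 31 days (46 left).
Aug has 31 days (15 left).
15 days into Sep → Sep 15, 2048.

Sep 15, 2048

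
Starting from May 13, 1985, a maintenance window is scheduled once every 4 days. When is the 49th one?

The 49th occurrence is 48 intervals after the first: 48 × 4 = 192 days after May 13, 1985.
May has 31 days — 18 days to the end of May leaves 174.
Jun has 30 days (144 left).
Jul has 31 days (113 left).
Aug has 31 days (82 left).
Sep has 30 days (52 left).
Oct has 31 days (21 left).
21 days into Nov → Nov 21, 1985.

Nov 21, 1985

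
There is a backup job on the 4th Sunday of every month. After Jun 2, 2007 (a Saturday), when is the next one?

Jun 2007 starts on a Friday; its first Sunday is the 3rd, so the 4th Sunday is the 24th — Jun 24, 2007.
Jun 24, 2007 is after Jun 2, 2007, so that is the next one.

Jun 24, 2007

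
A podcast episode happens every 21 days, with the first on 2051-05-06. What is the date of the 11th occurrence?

2051-12-02

The 11th occurrence is 10 intervals after the first: 10 × 21 = 210 days after 2051-05-06.
May has 31 days — 25 days to the end of May leaves 185.
June has 30 days (155 left).
July has 31 days (124 left).
August has 31 days (93 left).
September has 30 days (63 left).
October has 31 days (32 left).
November has 30 days (2 left).
2 days into December → 2051-12-02.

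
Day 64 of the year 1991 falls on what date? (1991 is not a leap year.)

Jan has 31 days (64 − 31 = 33 remain).
Feb has 28 days (33 − 28 = 5 remain).
5 into Mar → Mar 5.

Mar 5, 1991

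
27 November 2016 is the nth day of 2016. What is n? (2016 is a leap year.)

Days in months before November: 31 + 29 + 31 + 30 + 31 + 30 + 31 + 31 + 30 + 31 = 305.
Plus 27 days into November → day 332.

332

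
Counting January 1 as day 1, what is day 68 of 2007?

January has 31 days (68 − 31 = 37 remain).
February has 28 days (37 − 28 = 9 remain).
9 into March → March 9.

9 March 2007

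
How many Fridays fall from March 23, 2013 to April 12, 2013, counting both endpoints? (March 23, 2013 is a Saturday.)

3

March 23, 2013 is a Saturday; the first Friday on or after it is March 29, 2013 (6 days later).
From March 29, 2013 to April 12, 2013: 2 + 12 = 14 days (rest of March, April).
14 ÷ 7 = 2 full weeks with remainder 0, so 2 more Fridays after the first → 3.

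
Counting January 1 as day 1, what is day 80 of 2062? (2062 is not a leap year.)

Jan has 31 days (80 − 31 = 49 remain).
Feb has 28 days (49 − 28 = 21 remain).
21 into Mar → Mar 21.

Mar 21, 2062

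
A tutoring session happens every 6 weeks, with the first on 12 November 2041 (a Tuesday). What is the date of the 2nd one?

24 December 2041

The 2nd occurrence is 1 interval after the first: 1 × 42 = 42 days after 12 November 2041.
November has 30 days — 18 days to the end of November leaves 24.
24 days into December → 24 December 2041.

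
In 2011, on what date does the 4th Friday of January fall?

January 2011 begins on a Saturday, so the first Friday is January 7 (6 days later).
The 4th Friday is 3 weeks later: 7 + 21 = 28.

28 January 2011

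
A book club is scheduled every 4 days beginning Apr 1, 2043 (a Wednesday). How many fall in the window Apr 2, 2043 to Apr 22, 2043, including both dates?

Occurrences land 4·i days after Apr 1, 2043 for i = 0, 1, 2, …
Apr 2, 2043 is 1 day after the start; 1 ÷ 4 = 0 remainder 1; since the remainder is 1, round up to i = 1. First occurrence in the window: #2 on Apr 5, 2043 (1×4 = 4 days in).
Apr 22, 2043 is 21 days after the start; 21 ÷ 4 = 5 remainder 1. Last occurrence in the window: #6 on Apr 21, 2043.
Occurrences #2 through #6: 5 in total.

5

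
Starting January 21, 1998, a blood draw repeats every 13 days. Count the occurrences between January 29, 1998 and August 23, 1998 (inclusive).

Occurrences land 13·i days after January 21, 1998 for i = 0, 1, 2, …
January 29, 1998 is 8 days after the start; 8 ÷ 13 = 0 remainder 8; since the remainder is 8, round up to i = 1. First occurrence in the window: #2 on February 3, 1998 (1×13 = 13 days in).
August 23, 1998 is 214 days after the start; 214 ÷ 13 = 16 remainder 6. Last occurrence in the window: #17 on August 17, 1998.
Occurrences #2 through #17: 16 in total.

16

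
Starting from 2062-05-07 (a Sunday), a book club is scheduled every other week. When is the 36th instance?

2063-09-09

The 36th occurrence is 35 intervals after the first: 35 × 14 = 490 days after 2062-05-07.
May has 31 days — 24 days to the end of May leaves 466.
From end of May to end of 2062 is 214 days (252 left).
January has 31 days (221 left).
February has 28 days (193 left).
March has 31 days (162 left).
April has 30 days (132 left).
May has 31 days (101 left).
June has 30 days (71 left).
July has 31 days (40 left).
August has 31 days (9 left).
9 days into September → 2063-09-09.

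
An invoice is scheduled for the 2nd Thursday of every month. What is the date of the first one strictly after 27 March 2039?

14 April 2039

March 2039 starts on a Tuesday; its first Thursday is the 3rd, so the 2nd Thursday is the 10th — 10 March 2039.
That is not after 27 March 2039, so look at April 2039.
April 2039 starts on a Friday; its first Thursday is the 7th, so the 2nd Thursday is the 14th — 14 April 2039.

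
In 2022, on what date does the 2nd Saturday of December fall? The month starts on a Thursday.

December 2022 begins on a Thursday, so the first Saturday is December 3 (2 days later).
The 2nd Saturday is 1 weeks later: 3 + 7 = 10.

10 December 2022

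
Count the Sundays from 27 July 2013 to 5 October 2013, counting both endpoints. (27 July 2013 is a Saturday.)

27 July 2013 is a Saturday; the first Sunday on or after it is 28 July 2013 (1 day later).
From 28 July 2013 to 5 October 2013: 3 + 31 + 30 + 5 = 69 days (rest of July, August, September, October).
69 ÷ 7 = 9 full weeks with remainder 6, so 9 more Sundays after the first → 10.

10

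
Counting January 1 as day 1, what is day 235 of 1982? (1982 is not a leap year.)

Jan has 31 days (235 − 31 = 204 remain).
Feb has 28 days (204 − 28 = 176 remain).
Mar has 31 days (176 − 31 = 145 remain).
Apr has 30 days (145 − 30 = 115 remain).
May has 31 days (115 − 31 = 84 remain).
Jun has 30 days (84 − 30 = 54 remain).
Jul has 31 days (54 − 31 = 23 remain).
23 into Aug → Aug 23.

Aug 23, 1982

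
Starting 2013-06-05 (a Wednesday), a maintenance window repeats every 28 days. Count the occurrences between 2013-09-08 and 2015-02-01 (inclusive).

Occurrences land 28·i days after 2013-06-05 for i = 0, 1, 2, …
2013-09-08 is 95 days after the start; 95 ÷ 28 = 3 remainder 11; since the remainder is 11, round up to i = 4. First occurrence in the window: #5 on 2013-09-25 (4×28 = 112 days in).
2015-02-01 is 606 days after the start; 606 ÷ 28 = 21 remainder 18. Last occurrence in the window: #22 on 2015-01-14.
Occurrences #5 through #22: 18 in total.

18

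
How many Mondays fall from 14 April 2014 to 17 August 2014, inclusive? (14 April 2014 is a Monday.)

18

14 April 2014 is a Monday; the first Monday on or after it is 14 April 2014.
From 14 April 2014 to 17 August 2014: 16 + 31 + 30 + 31 + 17 = 125 days (rest of April, May, June, July, August).
125 ÷ 7 = 17 full weeks with remainder 6, so 17 more Mondays after the first → 18.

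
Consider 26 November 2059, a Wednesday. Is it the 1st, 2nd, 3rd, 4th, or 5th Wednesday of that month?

4th

Day 26 falls in week ⌈26/7⌉ of the month.
Days 1–7 hold the 1st Wednesday, 8–14 the 2nd, 15–21 the 3rd, 22–28 the 4th, 29–31 the 5th.
26 is in the range for the 4th.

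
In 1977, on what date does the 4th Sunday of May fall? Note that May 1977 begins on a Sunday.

May 1977 begins on a Sunday, so the first Sunday is May 1.
The 4th Sunday is 3 weeks later: 1 + 21 = 22.

22 May 1977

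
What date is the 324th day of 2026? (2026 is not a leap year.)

Jan has 31 days (324 − 31 = 293 remain).
Feb has 28 days (293 − 28 = 265 remain).
Mar has 31 days (265 − 31 = 234 remain).
Apr has 30 days (234 − 30 = 204 remain).
May has 31 days (204 − 31 = 173 remain).
Jun has 30 days (173 − 30 = 143 remain).
Jul has 31 days (143 − 31 = 112 remain).
Aug has 31 days (112 − 31 = 81 remain).
Sep has 30 days (81 − 30 = 51 remain).
Oct has 31 days (51 − 31 = 20 remain).
20 into Nov → Nov 20.

Nov 20, 2026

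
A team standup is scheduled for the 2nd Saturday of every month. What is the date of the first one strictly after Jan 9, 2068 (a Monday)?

Jan 2068 starts on a Sunday; its first Saturday is the 7th, so the 2nd Saturday is the 14th — Jan 14, 2068.
Jan 14, 2068 is after Jan 9, 2068, so that is the next one.

Jan 14, 2068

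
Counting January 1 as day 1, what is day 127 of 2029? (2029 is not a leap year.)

May 7, 2029

Jan has 31 days (127 − 31 = 96 remain).
Feb has 28 days (96 − 28 = 68 remain).
Mar has 31 days (68 − 31 = 37 remain).
Apr has 30 days (37 − 30 = 7 remain).
7 into May → May 7.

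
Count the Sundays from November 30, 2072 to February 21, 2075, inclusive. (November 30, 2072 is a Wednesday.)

November 30, 2072 is a Wednesday; the first Sunday on or after it is December 4, 2072 (4 days later).
From December 4, 2072 to February 21, 2075: 27 + 365 + 365 + 52 = 809 days (rest of 2072, 2073, 2074, to February 21, 2075 in 2075).
809 ÷ 7 = 115 full weeks with remainder 4, so 115 more Sundays after the first → 116.

116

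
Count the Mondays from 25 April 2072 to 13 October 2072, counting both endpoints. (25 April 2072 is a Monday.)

25 April 2072 is a Monday; the first Monday on or after it is 25 April 2072.
From 25 April 2072 to 13 October 2072: 5 + 31 + 30 + 31 + 31 + 30 + 13 = 171 days (rest of April, May, June, July, August, September, October).
171 ÷ 7 = 24 full weeks with remainder 3, so 24 more Mondays after the first → 25.

25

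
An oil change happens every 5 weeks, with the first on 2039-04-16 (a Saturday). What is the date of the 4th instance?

2039-07-30

The 4th occurrence is 3 intervals after the first: 3 × 35 = 105 days after 2039-04-16.
April has 30 days — 14 days to the end of April leaves 91.
May has 31 days (60 left).
June has 30 days (30 left).
30 days into July → 2039-07-30.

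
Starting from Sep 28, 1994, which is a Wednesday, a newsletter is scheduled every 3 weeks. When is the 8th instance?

Feb 22, 1995

The 8th occurrence is 7 intervals after the first: 7 × 21 = 147 days after Sep 28, 1994.
Sep has 30 days — 2 days to the end of Sep leaves 145.
Oct has 31 days (114 left).
Nov has 30 days (84 left).
Dec has 31 days (53 left).
Jan has 31 days (22 left).
22 days into Feb → Feb 22, 1995.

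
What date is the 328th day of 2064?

Nov 23, 2064

Jan has 31 days (328 − 31 = 297 remain).
Feb has 29 days (297 − 29 = 268 remain).
Mar has 31 days (268 − 31 = 237 remain).
Apr has 30 days (237 − 30 = 207 remain).
May has 31 days (207 − 31 = 176 remain).
Jun has 30 days (176 − 30 = 146 remain).
Jul has 31 days (146 − 31 = 115 remain).
Aug has 31 days (115 − 31 = 84 remain).
Sep has 30 days (84 − 30 = 54 remain).
Oct has 31 days (54 − 31 = 23 remain).
23 into Nov → Nov 23.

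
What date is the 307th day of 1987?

Nov 3, 1987

Jan has 31 days (307 − 31 = 276 remain).
Feb has 28 days (276 − 28 = 248 remain).
Mar has 31 days (248 − 31 = 217 remain).
Apr has 30 days (217 − 30 = 187 remain).
May has 31 days (187 − 31 = 156 remain).
Jun has 30 days (156 − 30 = 126 remain).
Jul has 31 days (126 − 31 = 95 remain).
Aug has 31 days (95 − 31 = 64 remain).
Sep has 30 days (64 − 30 = 34 remain).
Oct has 31 days (34 − 31 = 3 remain).
3 into Nov → Nov 3.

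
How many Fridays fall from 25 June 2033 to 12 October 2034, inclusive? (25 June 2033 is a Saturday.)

25 June 2033 is a Saturday; the first Friday on or after it is 1 July 2033 (6 days later).
From 1 July 2033 to 12 October 2034: 183 + 285 = 468 days (rest of 2033, to 12 October 2034 in 2034).
468 ÷ 7 = 66 full weeks with remainder 6, so 66 more Fridays after the first → 67.

67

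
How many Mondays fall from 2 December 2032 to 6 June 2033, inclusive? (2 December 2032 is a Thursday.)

27

2 December 2032 is a Thursday; the first Monday on or after it is 6 December 2032 (4 days later).
From 6 December 2032 to 6 June 2033: 25 + 31 + 28 + 31 + 30 + 31 + 6 = 182 days (rest of December, January, February, March, April, May, June).
182 ÷ 7 = 26 full weeks with remainder 0, so 26 more Mondays after the first → 27.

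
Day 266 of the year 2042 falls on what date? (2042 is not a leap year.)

January has 31 days (266 − 31 = 235 remain).
February has 28 days (235 − 28 = 207 remain).
March has 31 days (207 − 31 = 176 remain).
April has 30 days (176 − 30 = 146 remain).
May has 31 days (146 − 31 = 115 remain).
June has 30 days (115 − 30 = 85 remain).
July has 31 days (85 − 31 = 54 remain).
August has 31 days (54 − 31 = 23 remain).
23 into September → September 23.

2042-09-23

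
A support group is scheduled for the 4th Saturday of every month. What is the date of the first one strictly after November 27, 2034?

November 2034 starts on a Wednesday; its first Saturday is the 4th, so the 4th Saturday is the 25th — November 25, 2034.
That is not after November 27, 2034, so look at December 2034.
December 2034 starts on a Friday; its first Saturday is the 2nd, so the 4th Saturday is the 23rd — December 23, 2034.

December 23, 2034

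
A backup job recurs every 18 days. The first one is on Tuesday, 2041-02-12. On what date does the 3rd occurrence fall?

The 3rd occurrence is 2 intervals after the first: 2 × 18 = 36 days after 2041-02-12.
February has 28 days — 16 days to the end of February leaves 20.
20 days into March → 2041-03-20.

2041-03-20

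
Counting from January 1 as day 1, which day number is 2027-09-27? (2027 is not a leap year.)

Days in months before September: 31 + 28 + 31 + 30 + 31 + 30 + 31 + 31 = 243.
Plus 27 days into September → day 270.

270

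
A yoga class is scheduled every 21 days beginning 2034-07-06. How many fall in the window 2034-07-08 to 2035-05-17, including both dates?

Occurrences land 21·i days after 2034-07-06 for i = 0, 1, 2, …
2034-07-08 is 2 days after the start; 2 ÷ 21 = 0 remainder 2; since the remainder is 2, round up to i = 1. First occurrence in the window: #2 on 2034-07-27 (1×21 = 21 days in).
2035-05-17 is 315 days after the start; 315 ÷ 21 = 15 remainder 0. Last occurrence in the window: #16 on 2035-05-17.
Occurrences #2 through #16: 15 in total.

15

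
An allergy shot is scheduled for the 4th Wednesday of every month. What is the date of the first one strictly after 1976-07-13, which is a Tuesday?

July 1976 starts on a Thursday; its first Wednesday is the 7th, so the 4th Wednesday is the 28th — 1976-07-28.
1976-07-28 is after 1976-07-13, so that is the next one.

1976-07-28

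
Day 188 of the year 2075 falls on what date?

7 July 2075

January has 31 days (188 − 31 = 157 remain).
February has 28 days (157 − 28 = 129 remain).
March has 31 days (129 − 31 = 98 remain).
April has 30 days (98 − 30 = 68 remain).
May has 31 days (68 − 31 = 37 remain).
June has 30 days (37 − 30 = 7 remain).
7 into July → July 7.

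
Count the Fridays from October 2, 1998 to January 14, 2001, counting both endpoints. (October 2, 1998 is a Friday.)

120

October 2, 1998 is a Friday; the first Friday on or after it is October 2, 1998.
From October 2, 1998 to January 14, 2001: 90 + 365 + 366 + 14 = 835 days (rest of 1998, 1999, 2000, to January 14, 2001 in 2001).
835 ÷ 7 = 119 full weeks with remainder 2, so 119 more Fridays after the first → 120.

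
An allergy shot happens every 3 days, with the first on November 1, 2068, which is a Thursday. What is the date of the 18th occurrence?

The 18th occurrence is 17 intervals after the first: 17 × 3 = 51 days after November 1, 2068.
November has 30 days — 29 days to the end of November leaves 22.
22 days into December → December 22, 2068.

December 22, 2068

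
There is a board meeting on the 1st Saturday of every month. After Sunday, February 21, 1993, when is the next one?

February 1993 starts on a Monday, so its 1st Saturday is February 6, 1993 (5 days in).
That is not after February 21, 1993, so look at March 1993.
March 1993 starts on a Monday, so its 1st Saturday is March 6, 1993 (5 days in).

March 6, 1993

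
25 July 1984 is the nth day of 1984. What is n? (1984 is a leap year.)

207

Days in months before July: 31 + 29 + 31 + 30 + 31 + 30 = 182.
Plus 25 days into July → day 207.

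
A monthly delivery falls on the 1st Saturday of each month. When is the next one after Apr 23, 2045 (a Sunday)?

Apr 2045 starts on a Saturday, so its 1st Saturday is Apr 1, 2045.
That is not after Apr 23, 2045, so look at May 2045.
May 2045 starts on a Monday, so its 1st Saturday is May 6, 2045 (5 days in).

May 6, 2045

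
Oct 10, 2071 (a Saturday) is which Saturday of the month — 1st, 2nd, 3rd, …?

Day 10 falls in week ⌈10/7⌉ of the month.
Days 1–7 hold the 1st Saturday, 8–14 the 2nd, 15–21 the 3rd, 22–28 the 4th, 29–31 the 5th.
10 is in the range for the 2nd.

2nd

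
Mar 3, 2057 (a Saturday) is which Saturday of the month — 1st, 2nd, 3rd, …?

1st

Day 3 falls in week ⌈3/7⌉ of the month.
Days 1–7 hold the 1st Saturday, 8–14 the 2nd, 15–21 the 3rd, 22–28 the 4th, 29–31 the 5th.
3 is in the range for the 1st.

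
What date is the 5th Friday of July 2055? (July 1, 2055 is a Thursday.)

July 2055 begins on a Thursday, so the first Friday is July 2 (1 day later).
The 5th Friday is 4 weeks later: 2 + 28 = 30.

2055-07-30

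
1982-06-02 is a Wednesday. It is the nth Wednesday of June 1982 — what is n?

Day 2 falls in week ⌈2/7⌉ of the month.
Days 1–7 hold the 1st Wednesday, 8–14 the 2nd, 15–21 the 3rd, 22–28 the 4th, 29–31 the 5th.
2 is in the range for the 1st.

1st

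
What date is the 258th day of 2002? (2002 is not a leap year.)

Jan has 31 days (258 − 31 = 227 remain).
Feb has 28 days (227 − 28 = 199 remain).
Mar has 31 days (199 − 31 = 168 remain).
Apr has 30 days (168 − 30 = 138 remain).
May has 31 days (138 − 31 = 107 remain).
Jun has 30 days (107 − 30 = 77 remain).
Jul has 31 days (77 − 31 = 46 remain).
Aug has 31 days (46 − 31 = 15 remain).
15 into Sep → Sep 15.

Sep 15, 2002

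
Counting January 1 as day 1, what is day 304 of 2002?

January has 31 days (304 − 31 = 273 remain).
February has 28 days (273 − 28 = 245 remain).
March has 31 days (245 − 31 = 214 remain).
April has 30 days (214 − 30 = 184 remain).
May has 31 days (184 − 31 = 153 remain).
June has 30 days (153 − 30 = 123 remain).
July has 31 days (123 − 31 = 92 remain).
August has 31 days (92 − 31 = 61 remain).
September has 30 days (61 − 30 = 31 remain).
31 into October → October 31.

31 October 2002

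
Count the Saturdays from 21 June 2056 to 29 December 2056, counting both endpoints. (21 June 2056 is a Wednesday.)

27

21 June 2056 is a Wednesday; the first Saturday on or after it is 24 June 2056 (3 days later).
From 24 June 2056 to 29 December 2056: 6 + 31 + 31 + 30 + 31 + 30 + 29 = 188 days (rest of June, July, August, September, October, November, December).
188 ÷ 7 = 26 full weeks with remainder 6, so 26 more Saturdays after the first → 27.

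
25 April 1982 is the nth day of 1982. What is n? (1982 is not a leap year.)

Days in months before April: 31 + 28 + 31 = 90.
Plus 25 days into April → day 115.

115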